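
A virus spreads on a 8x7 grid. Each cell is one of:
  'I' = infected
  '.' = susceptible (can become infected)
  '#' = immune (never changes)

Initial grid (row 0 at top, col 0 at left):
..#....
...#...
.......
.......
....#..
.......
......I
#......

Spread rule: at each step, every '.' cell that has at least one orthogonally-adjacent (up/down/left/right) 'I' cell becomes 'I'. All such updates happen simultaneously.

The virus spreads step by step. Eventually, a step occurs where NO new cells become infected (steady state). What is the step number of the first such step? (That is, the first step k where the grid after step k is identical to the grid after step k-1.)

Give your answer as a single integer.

Answer: 13

Derivation:
Step 0 (initial): 1 infected
Step 1: +3 new -> 4 infected
Step 2: +4 new -> 8 infected
Step 3: +5 new -> 13 infected
Step 4: +5 new -> 18 infected
Step 5: +7 new -> 25 infected
Step 6: +8 new -> 33 infected
Step 7: +6 new -> 39 infected
Step 8: +4 new -> 43 infected
Step 9: +4 new -> 47 infected
Step 10: +2 new -> 49 infected
Step 11: +2 new -> 51 infected
Step 12: +1 new -> 52 infected
Step 13: +0 new -> 52 infected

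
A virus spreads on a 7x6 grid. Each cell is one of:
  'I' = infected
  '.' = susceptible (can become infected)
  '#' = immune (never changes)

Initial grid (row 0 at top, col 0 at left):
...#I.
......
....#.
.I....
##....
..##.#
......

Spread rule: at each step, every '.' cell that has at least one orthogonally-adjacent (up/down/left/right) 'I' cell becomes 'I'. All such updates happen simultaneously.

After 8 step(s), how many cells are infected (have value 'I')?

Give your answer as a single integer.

Step 0 (initial): 2 infected
Step 1: +5 new -> 7 infected
Step 2: +7 new -> 14 infected
Step 3: +7 new -> 21 infected
Step 4: +4 new -> 25 infected
Step 5: +2 new -> 27 infected
Step 6: +1 new -> 28 infected
Step 7: +2 new -> 30 infected
Step 8: +1 new -> 31 infected

Answer: 31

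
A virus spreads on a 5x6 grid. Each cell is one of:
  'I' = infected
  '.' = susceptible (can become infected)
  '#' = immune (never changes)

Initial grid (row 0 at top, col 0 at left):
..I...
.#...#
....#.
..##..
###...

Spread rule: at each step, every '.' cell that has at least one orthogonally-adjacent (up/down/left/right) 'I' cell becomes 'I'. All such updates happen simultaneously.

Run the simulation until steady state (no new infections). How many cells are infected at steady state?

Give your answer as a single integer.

Step 0 (initial): 1 infected
Step 1: +3 new -> 4 infected
Step 2: +4 new -> 8 infected
Step 3: +5 new -> 13 infected
Step 4: +2 new -> 15 infected
Step 5: +1 new -> 16 infected
Step 6: +0 new -> 16 infected

Answer: 16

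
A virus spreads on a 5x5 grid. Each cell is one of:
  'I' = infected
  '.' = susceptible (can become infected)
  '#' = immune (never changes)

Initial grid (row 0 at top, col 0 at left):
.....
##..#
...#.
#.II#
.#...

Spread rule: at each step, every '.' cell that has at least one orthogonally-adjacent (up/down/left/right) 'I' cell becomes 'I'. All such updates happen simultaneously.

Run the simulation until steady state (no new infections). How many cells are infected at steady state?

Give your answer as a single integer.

Step 0 (initial): 2 infected
Step 1: +4 new -> 6 infected
Step 2: +3 new -> 9 infected
Step 3: +3 new -> 12 infected
Step 4: +2 new -> 14 infected
Step 5: +2 new -> 16 infected
Step 6: +0 new -> 16 infected

Answer: 16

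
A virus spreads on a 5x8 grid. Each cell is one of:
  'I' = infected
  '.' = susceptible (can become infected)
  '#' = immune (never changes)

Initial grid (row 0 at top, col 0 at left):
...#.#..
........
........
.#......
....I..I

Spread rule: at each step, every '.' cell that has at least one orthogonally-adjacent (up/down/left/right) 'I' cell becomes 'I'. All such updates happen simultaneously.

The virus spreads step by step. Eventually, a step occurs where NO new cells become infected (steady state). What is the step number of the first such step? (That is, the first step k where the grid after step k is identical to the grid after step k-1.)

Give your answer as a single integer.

Step 0 (initial): 2 infected
Step 1: +5 new -> 7 infected
Step 2: +6 new -> 13 infected
Step 3: +7 new -> 20 infected
Step 4: +7 new -> 27 infected
Step 5: +4 new -> 31 infected
Step 6: +3 new -> 34 infected
Step 7: +2 new -> 36 infected
Step 8: +1 new -> 37 infected
Step 9: +0 new -> 37 infected

Answer: 9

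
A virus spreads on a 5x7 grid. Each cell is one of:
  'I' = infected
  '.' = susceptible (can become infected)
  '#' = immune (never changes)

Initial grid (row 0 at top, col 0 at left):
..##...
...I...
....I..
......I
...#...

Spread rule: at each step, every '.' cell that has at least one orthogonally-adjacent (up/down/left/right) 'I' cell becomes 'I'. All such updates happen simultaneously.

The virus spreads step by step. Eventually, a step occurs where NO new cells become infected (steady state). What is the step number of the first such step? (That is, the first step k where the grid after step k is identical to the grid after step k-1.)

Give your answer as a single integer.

Answer: 7

Derivation:
Step 0 (initial): 3 infected
Step 1: +8 new -> 11 infected
Step 2: +8 new -> 19 infected
Step 3: +6 new -> 25 infected
Step 4: +4 new -> 29 infected
Step 5: +2 new -> 31 infected
Step 6: +1 new -> 32 infected
Step 7: +0 new -> 32 infected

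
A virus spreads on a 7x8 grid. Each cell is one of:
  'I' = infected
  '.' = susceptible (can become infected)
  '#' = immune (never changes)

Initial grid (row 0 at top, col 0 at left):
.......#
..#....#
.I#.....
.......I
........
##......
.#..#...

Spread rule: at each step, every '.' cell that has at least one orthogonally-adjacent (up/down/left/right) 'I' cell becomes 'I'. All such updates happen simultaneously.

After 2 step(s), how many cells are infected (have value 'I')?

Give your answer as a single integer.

Step 0 (initial): 2 infected
Step 1: +6 new -> 8 infected
Step 2: +9 new -> 17 infected

Answer: 17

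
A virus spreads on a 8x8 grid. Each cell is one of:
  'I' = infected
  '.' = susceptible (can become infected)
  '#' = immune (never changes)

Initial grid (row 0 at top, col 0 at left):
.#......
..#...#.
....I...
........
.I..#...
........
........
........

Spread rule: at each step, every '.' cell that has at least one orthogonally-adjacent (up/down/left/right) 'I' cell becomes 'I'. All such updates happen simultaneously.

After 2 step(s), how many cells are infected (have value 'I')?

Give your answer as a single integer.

Answer: 24

Derivation:
Step 0 (initial): 2 infected
Step 1: +8 new -> 10 infected
Step 2: +14 new -> 24 infected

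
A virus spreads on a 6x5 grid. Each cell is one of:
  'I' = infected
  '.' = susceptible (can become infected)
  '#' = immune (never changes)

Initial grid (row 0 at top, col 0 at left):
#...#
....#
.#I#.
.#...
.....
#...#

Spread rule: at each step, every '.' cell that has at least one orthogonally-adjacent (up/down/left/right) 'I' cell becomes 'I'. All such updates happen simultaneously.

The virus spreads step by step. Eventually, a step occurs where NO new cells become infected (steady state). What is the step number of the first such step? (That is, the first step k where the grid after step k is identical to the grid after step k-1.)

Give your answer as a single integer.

Answer: 6

Derivation:
Step 0 (initial): 1 infected
Step 1: +2 new -> 3 infected
Step 2: +5 new -> 8 infected
Step 3: +7 new -> 15 infected
Step 4: +6 new -> 21 infected
Step 5: +1 new -> 22 infected
Step 6: +0 new -> 22 infected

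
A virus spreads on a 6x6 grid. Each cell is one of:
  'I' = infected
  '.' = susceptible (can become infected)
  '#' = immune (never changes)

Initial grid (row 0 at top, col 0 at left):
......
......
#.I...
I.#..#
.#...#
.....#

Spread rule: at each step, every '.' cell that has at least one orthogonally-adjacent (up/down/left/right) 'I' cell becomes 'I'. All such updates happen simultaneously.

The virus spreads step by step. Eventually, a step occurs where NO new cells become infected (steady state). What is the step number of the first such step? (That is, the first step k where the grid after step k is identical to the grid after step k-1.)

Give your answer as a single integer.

Answer: 6

Derivation:
Step 0 (initial): 2 infected
Step 1: +5 new -> 7 infected
Step 2: +6 new -> 13 infected
Step 3: +8 new -> 21 infected
Step 4: +7 new -> 28 infected
Step 5: +2 new -> 30 infected
Step 6: +0 new -> 30 infected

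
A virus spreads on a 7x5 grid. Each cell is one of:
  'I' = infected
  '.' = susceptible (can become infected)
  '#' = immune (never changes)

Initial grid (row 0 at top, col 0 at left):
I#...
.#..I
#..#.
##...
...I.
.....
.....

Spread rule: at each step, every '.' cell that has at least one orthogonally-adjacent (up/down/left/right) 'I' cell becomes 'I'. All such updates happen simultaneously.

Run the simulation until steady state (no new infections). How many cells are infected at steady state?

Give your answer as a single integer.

Step 0 (initial): 3 infected
Step 1: +8 new -> 11 infected
Step 2: +8 new -> 19 infected
Step 3: +6 new -> 25 infected
Step 4: +3 new -> 28 infected
Step 5: +1 new -> 29 infected
Step 6: +0 new -> 29 infected

Answer: 29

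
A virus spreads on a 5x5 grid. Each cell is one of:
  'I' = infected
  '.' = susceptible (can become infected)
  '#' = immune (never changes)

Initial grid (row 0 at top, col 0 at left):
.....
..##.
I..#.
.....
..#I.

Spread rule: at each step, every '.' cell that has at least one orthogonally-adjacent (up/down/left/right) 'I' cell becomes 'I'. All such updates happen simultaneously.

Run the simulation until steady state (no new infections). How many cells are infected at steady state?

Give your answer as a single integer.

Answer: 21

Derivation:
Step 0 (initial): 2 infected
Step 1: +5 new -> 7 infected
Step 2: +7 new -> 14 infected
Step 3: +3 new -> 17 infected
Step 4: +2 new -> 19 infected
Step 5: +2 new -> 21 infected
Step 6: +0 new -> 21 infected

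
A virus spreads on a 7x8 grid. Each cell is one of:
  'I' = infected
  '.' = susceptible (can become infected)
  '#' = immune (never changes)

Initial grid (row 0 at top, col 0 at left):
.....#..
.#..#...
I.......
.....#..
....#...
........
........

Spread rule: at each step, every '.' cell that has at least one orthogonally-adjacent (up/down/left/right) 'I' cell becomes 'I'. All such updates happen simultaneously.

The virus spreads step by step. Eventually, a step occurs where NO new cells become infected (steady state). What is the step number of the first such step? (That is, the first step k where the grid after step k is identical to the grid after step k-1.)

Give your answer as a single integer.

Step 0 (initial): 1 infected
Step 1: +3 new -> 4 infected
Step 2: +4 new -> 8 infected
Step 3: +6 new -> 14 infected
Step 4: +7 new -> 21 infected
Step 5: +6 new -> 27 infected
Step 6: +5 new -> 32 infected
Step 7: +5 new -> 37 infected
Step 8: +6 new -> 43 infected
Step 9: +5 new -> 48 infected
Step 10: +2 new -> 50 infected
Step 11: +1 new -> 51 infected
Step 12: +0 new -> 51 infected

Answer: 12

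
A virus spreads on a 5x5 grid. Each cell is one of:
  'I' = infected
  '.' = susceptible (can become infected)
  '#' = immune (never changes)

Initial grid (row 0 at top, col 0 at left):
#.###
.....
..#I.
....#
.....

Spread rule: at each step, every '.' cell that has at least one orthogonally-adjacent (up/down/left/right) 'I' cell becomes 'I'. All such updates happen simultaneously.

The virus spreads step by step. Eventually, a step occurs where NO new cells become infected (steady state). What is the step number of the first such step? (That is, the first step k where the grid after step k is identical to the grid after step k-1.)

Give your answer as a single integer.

Step 0 (initial): 1 infected
Step 1: +3 new -> 4 infected
Step 2: +4 new -> 8 infected
Step 3: +4 new -> 12 infected
Step 4: +5 new -> 17 infected
Step 5: +2 new -> 19 infected
Step 6: +0 new -> 19 infected

Answer: 6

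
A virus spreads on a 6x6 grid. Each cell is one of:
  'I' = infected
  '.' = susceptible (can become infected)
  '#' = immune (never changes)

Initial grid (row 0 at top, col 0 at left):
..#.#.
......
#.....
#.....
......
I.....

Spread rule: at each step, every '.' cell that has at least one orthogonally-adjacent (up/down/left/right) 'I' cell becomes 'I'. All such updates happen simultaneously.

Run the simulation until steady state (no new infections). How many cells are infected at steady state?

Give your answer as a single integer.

Answer: 32

Derivation:
Step 0 (initial): 1 infected
Step 1: +2 new -> 3 infected
Step 2: +2 new -> 5 infected
Step 3: +3 new -> 8 infected
Step 4: +4 new -> 12 infected
Step 5: +5 new -> 17 infected
Step 6: +6 new -> 23 infected
Step 7: +4 new -> 27 infected
Step 8: +3 new -> 30 infected
Step 9: +1 new -> 31 infected
Step 10: +1 new -> 32 infected
Step 11: +0 new -> 32 infected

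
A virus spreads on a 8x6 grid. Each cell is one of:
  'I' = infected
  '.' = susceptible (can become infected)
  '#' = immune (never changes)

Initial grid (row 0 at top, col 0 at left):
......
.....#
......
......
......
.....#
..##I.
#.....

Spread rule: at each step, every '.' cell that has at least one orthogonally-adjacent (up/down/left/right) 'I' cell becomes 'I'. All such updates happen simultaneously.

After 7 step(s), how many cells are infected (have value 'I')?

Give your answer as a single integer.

Step 0 (initial): 1 infected
Step 1: +3 new -> 4 infected
Step 2: +4 new -> 8 infected
Step 3: +5 new -> 13 infected
Step 4: +6 new -> 19 infected
Step 5: +7 new -> 26 infected
Step 6: +6 new -> 32 infected
Step 7: +5 new -> 37 infected

Answer: 37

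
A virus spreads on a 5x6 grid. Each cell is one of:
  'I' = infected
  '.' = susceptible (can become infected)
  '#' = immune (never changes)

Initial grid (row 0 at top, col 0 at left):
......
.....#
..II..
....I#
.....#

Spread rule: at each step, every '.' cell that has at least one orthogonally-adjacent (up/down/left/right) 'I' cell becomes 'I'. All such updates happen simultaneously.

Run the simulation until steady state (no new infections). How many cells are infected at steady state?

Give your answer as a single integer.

Answer: 27

Derivation:
Step 0 (initial): 3 infected
Step 1: +7 new -> 10 infected
Step 2: +9 new -> 19 infected
Step 3: +5 new -> 24 infected
Step 4: +3 new -> 27 infected
Step 5: +0 new -> 27 infected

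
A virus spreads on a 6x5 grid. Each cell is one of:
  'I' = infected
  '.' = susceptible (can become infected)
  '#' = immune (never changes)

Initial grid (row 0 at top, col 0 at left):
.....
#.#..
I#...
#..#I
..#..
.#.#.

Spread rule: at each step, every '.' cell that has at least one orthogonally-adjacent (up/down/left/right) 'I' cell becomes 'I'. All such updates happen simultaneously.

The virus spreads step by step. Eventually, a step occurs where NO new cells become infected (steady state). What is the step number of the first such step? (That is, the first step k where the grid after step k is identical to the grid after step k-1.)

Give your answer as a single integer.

Answer: 9

Derivation:
Step 0 (initial): 2 infected
Step 1: +2 new -> 4 infected
Step 2: +4 new -> 8 infected
Step 3: +3 new -> 11 infected
Step 4: +2 new -> 13 infected
Step 5: +2 new -> 15 infected
Step 6: +2 new -> 17 infected
Step 7: +3 new -> 20 infected
Step 8: +1 new -> 21 infected
Step 9: +0 new -> 21 infected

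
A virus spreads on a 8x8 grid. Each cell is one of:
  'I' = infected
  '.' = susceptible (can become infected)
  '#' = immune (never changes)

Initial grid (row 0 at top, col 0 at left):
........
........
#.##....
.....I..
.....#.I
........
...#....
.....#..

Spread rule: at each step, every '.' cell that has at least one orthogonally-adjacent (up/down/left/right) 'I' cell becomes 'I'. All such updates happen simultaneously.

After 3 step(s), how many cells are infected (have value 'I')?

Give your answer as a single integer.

Step 0 (initial): 2 infected
Step 1: +6 new -> 8 infected
Step 2: +8 new -> 16 infected
Step 3: +10 new -> 26 infected

Answer: 26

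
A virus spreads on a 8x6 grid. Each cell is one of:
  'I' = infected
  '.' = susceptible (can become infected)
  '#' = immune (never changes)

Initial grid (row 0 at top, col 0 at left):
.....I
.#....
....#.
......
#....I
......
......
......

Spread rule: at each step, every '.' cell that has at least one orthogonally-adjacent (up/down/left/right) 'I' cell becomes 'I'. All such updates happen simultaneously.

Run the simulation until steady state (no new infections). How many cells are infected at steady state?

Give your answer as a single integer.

Step 0 (initial): 2 infected
Step 1: +5 new -> 7 infected
Step 2: +7 new -> 14 infected
Step 3: +7 new -> 21 infected
Step 4: +8 new -> 29 infected
Step 5: +6 new -> 35 infected
Step 6: +6 new -> 41 infected
Step 7: +3 new -> 44 infected
Step 8: +1 new -> 45 infected
Step 9: +0 new -> 45 infected

Answer: 45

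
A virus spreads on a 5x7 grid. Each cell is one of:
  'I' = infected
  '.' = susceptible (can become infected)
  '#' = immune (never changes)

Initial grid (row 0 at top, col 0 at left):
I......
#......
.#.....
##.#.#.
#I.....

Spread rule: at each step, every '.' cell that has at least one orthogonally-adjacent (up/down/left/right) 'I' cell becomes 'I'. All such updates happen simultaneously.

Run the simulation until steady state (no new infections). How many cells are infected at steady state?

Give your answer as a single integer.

Step 0 (initial): 2 infected
Step 1: +2 new -> 4 infected
Step 2: +4 new -> 8 infected
Step 3: +4 new -> 12 infected
Step 4: +5 new -> 17 infected
Step 5: +4 new -> 21 infected
Step 6: +4 new -> 25 infected
Step 7: +2 new -> 27 infected
Step 8: +0 new -> 27 infected

Answer: 27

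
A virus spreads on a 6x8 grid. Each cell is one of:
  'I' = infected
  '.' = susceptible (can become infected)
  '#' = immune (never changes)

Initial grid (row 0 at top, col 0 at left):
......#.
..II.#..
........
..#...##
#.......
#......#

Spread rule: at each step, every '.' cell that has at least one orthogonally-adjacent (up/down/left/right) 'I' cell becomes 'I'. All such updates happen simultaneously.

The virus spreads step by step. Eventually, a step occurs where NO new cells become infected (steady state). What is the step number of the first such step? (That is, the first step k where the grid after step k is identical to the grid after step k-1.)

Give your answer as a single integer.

Step 0 (initial): 2 infected
Step 1: +6 new -> 8 infected
Step 2: +6 new -> 14 infected
Step 3: +7 new -> 21 infected
Step 4: +7 new -> 28 infected
Step 5: +6 new -> 34 infected
Step 6: +3 new -> 37 infected
Step 7: +3 new -> 40 infected
Step 8: +0 new -> 40 infected

Answer: 8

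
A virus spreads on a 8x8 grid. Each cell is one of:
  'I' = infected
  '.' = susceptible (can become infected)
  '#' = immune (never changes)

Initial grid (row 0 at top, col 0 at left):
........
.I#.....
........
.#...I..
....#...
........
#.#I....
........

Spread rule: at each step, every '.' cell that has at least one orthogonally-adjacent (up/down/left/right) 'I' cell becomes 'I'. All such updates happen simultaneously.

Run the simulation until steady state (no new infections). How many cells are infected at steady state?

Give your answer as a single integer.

Answer: 59

Derivation:
Step 0 (initial): 3 infected
Step 1: +10 new -> 13 infected
Step 2: +17 new -> 30 infected
Step 3: +15 new -> 45 infected
Step 4: +12 new -> 57 infected
Step 5: +2 new -> 59 infected
Step 6: +0 new -> 59 infected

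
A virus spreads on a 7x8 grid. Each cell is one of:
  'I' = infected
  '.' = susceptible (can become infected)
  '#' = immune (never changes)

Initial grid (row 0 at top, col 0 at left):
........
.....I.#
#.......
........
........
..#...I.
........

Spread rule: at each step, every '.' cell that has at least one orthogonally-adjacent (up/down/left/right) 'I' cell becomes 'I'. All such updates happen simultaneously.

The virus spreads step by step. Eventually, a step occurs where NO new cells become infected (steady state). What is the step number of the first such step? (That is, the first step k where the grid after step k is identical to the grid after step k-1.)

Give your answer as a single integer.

Step 0 (initial): 2 infected
Step 1: +8 new -> 10 infected
Step 2: +12 new -> 22 infected
Step 3: +10 new -> 32 infected
Step 4: +6 new -> 38 infected
Step 5: +6 new -> 44 infected
Step 6: +4 new -> 48 infected
Step 7: +4 new -> 52 infected
Step 8: +1 new -> 53 infected
Step 9: +0 new -> 53 infected

Answer: 9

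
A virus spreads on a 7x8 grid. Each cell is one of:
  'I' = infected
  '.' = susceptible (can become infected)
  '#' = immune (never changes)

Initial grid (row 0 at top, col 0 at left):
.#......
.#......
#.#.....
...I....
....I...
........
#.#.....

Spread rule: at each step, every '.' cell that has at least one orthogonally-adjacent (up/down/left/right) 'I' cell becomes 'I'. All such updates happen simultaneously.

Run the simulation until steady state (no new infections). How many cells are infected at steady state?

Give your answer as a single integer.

Step 0 (initial): 2 infected
Step 1: +6 new -> 8 infected
Step 2: +9 new -> 17 infected
Step 3: +13 new -> 30 infected
Step 4: +9 new -> 39 infected
Step 5: +6 new -> 45 infected
Step 6: +2 new -> 47 infected
Step 7: +1 new -> 48 infected
Step 8: +0 new -> 48 infected

Answer: 48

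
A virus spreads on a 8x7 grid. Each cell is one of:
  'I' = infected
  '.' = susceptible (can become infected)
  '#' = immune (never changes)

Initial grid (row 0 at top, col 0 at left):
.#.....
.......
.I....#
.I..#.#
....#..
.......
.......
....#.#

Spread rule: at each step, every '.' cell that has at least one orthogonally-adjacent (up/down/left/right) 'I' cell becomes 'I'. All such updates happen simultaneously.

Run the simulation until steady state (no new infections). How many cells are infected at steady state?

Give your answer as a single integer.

Step 0 (initial): 2 infected
Step 1: +6 new -> 8 infected
Step 2: +7 new -> 15 infected
Step 3: +8 new -> 23 infected
Step 4: +7 new -> 30 infected
Step 5: +7 new -> 37 infected
Step 6: +6 new -> 43 infected
Step 7: +4 new -> 47 infected
Step 8: +2 new -> 49 infected
Step 9: +0 new -> 49 infected

Answer: 49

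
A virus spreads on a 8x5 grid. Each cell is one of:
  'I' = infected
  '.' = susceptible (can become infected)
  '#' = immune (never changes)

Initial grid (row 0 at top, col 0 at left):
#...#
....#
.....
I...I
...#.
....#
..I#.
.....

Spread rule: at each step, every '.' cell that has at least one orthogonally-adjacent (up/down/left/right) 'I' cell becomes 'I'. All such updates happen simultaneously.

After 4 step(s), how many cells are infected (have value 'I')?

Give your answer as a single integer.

Answer: 33

Derivation:
Step 0 (initial): 3 infected
Step 1: +9 new -> 12 infected
Step 2: +12 new -> 24 infected
Step 3: +5 new -> 29 infected
Step 4: +4 new -> 33 infected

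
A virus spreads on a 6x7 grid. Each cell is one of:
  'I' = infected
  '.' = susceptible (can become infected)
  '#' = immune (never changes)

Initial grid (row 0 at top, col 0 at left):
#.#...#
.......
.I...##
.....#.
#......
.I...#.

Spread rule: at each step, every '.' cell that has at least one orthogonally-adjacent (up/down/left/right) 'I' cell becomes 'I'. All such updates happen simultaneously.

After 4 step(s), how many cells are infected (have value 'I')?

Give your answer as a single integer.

Step 0 (initial): 2 infected
Step 1: +7 new -> 9 infected
Step 2: +8 new -> 17 infected
Step 3: +5 new -> 22 infected
Step 4: +4 new -> 26 infected

Answer: 26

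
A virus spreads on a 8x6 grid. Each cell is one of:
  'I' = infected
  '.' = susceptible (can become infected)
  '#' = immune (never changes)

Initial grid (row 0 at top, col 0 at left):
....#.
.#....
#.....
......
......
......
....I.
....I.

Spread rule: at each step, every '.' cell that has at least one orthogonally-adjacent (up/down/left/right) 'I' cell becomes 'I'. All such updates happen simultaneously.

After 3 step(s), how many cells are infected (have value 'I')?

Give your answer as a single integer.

Step 0 (initial): 2 infected
Step 1: +5 new -> 7 infected
Step 2: +5 new -> 12 infected
Step 3: +6 new -> 18 infected

Answer: 18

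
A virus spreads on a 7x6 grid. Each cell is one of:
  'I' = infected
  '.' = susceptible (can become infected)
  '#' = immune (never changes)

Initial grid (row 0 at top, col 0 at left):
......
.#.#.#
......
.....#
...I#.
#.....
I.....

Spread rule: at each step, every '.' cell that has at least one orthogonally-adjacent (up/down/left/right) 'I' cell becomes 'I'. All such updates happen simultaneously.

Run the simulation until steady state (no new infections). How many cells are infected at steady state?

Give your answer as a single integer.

Answer: 36

Derivation:
Step 0 (initial): 2 infected
Step 1: +4 new -> 6 infected
Step 2: +9 new -> 15 infected
Step 3: +6 new -> 21 infected
Step 4: +7 new -> 28 infected
Step 5: +3 new -> 31 infected
Step 6: +4 new -> 35 infected
Step 7: +1 new -> 36 infected
Step 8: +0 new -> 36 infected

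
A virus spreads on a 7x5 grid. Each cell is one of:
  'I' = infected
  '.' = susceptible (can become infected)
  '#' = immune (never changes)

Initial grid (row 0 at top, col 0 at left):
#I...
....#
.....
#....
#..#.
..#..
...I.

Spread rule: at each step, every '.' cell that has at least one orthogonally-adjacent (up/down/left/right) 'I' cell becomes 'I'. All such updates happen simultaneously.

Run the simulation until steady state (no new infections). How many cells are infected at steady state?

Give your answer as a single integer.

Step 0 (initial): 2 infected
Step 1: +5 new -> 7 infected
Step 2: +6 new -> 13 infected
Step 3: +8 new -> 21 infected
Step 4: +5 new -> 26 infected
Step 5: +3 new -> 29 infected
Step 6: +0 new -> 29 infected

Answer: 29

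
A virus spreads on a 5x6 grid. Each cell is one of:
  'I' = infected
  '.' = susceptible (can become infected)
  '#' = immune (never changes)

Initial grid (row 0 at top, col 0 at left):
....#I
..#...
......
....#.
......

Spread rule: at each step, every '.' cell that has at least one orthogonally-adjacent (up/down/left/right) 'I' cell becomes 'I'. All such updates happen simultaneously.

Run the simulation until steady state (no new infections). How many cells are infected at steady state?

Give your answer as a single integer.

Step 0 (initial): 1 infected
Step 1: +1 new -> 2 infected
Step 2: +2 new -> 4 infected
Step 3: +3 new -> 7 infected
Step 4: +3 new -> 10 infected
Step 5: +4 new -> 14 infected
Step 6: +4 new -> 18 infected
Step 7: +5 new -> 23 infected
Step 8: +3 new -> 26 infected
Step 9: +1 new -> 27 infected
Step 10: +0 new -> 27 infected

Answer: 27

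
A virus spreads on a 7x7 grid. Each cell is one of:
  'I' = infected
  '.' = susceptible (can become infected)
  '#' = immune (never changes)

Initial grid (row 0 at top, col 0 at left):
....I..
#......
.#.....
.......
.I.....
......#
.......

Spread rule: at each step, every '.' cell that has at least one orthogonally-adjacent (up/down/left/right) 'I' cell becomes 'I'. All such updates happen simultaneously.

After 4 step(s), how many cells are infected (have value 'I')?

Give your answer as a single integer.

Answer: 40

Derivation:
Step 0 (initial): 2 infected
Step 1: +7 new -> 9 infected
Step 2: +11 new -> 20 infected
Step 3: +13 new -> 33 infected
Step 4: +7 new -> 40 infected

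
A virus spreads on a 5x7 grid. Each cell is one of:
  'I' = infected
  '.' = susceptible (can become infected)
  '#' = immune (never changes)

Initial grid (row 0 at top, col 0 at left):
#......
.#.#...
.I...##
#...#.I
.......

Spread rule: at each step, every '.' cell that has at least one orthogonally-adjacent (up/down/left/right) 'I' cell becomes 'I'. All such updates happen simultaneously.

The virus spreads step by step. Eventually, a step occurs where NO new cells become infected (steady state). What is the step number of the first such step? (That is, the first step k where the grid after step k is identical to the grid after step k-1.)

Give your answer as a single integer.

Answer: 8

Derivation:
Step 0 (initial): 2 infected
Step 1: +5 new -> 7 infected
Step 2: +6 new -> 13 infected
Step 3: +6 new -> 19 infected
Step 4: +4 new -> 23 infected
Step 5: +2 new -> 25 infected
Step 6: +2 new -> 27 infected
Step 7: +1 new -> 28 infected
Step 8: +0 new -> 28 infected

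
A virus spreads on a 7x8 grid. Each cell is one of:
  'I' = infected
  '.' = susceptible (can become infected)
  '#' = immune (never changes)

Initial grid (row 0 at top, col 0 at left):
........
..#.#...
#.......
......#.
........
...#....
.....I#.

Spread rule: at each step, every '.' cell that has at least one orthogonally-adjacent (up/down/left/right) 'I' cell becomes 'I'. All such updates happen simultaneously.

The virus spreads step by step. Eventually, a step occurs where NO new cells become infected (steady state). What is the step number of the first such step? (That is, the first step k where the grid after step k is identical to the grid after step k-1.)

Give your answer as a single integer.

Step 0 (initial): 1 infected
Step 1: +2 new -> 3 infected
Step 2: +4 new -> 7 infected
Step 3: +5 new -> 12 infected
Step 4: +7 new -> 19 infected
Step 5: +8 new -> 27 infected
Step 6: +7 new -> 34 infected
Step 7: +7 new -> 41 infected
Step 8: +4 new -> 45 infected
Step 9: +2 new -> 47 infected
Step 10: +2 new -> 49 infected
Step 11: +1 new -> 50 infected
Step 12: +0 new -> 50 infected

Answer: 12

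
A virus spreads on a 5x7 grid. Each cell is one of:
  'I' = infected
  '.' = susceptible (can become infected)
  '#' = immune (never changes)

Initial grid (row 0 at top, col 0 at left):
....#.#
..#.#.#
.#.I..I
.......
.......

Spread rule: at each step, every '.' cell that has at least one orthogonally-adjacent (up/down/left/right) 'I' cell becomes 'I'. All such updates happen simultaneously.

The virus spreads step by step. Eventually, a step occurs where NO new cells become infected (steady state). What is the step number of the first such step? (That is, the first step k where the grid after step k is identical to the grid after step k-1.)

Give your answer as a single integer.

Answer: 7

Derivation:
Step 0 (initial): 2 infected
Step 1: +6 new -> 8 infected
Step 2: +7 new -> 15 infected
Step 3: +6 new -> 21 infected
Step 4: +3 new -> 24 infected
Step 5: +4 new -> 28 infected
Step 6: +1 new -> 29 infected
Step 7: +0 new -> 29 infected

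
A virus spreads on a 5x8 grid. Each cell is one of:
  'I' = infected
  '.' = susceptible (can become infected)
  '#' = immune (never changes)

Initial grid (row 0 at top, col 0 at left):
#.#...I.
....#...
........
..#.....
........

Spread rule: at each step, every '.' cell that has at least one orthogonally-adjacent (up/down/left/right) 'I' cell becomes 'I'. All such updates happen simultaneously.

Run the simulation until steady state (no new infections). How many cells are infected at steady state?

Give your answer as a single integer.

Step 0 (initial): 1 infected
Step 1: +3 new -> 4 infected
Step 2: +4 new -> 8 infected
Step 3: +4 new -> 12 infected
Step 4: +5 new -> 17 infected
Step 5: +5 new -> 22 infected
Step 6: +4 new -> 26 infected
Step 7: +4 new -> 30 infected
Step 8: +3 new -> 33 infected
Step 9: +2 new -> 35 infected
Step 10: +1 new -> 36 infected
Step 11: +0 new -> 36 infected

Answer: 36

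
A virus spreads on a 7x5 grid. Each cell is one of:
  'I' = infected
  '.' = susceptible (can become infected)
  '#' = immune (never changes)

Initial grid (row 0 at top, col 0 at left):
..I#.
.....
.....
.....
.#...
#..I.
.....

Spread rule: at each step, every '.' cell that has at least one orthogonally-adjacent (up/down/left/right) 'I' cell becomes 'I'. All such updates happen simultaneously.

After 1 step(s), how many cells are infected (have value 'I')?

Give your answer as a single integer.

Step 0 (initial): 2 infected
Step 1: +6 new -> 8 infected

Answer: 8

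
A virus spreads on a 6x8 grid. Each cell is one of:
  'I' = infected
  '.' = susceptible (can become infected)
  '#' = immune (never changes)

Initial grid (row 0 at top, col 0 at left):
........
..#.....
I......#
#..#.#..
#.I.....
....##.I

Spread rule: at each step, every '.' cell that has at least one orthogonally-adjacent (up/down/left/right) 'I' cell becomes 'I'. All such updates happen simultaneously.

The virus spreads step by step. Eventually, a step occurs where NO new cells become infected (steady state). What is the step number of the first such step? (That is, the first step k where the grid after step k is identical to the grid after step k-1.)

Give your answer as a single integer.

Step 0 (initial): 3 infected
Step 1: +8 new -> 11 infected
Step 2: +9 new -> 20 infected
Step 3: +6 new -> 26 infected
Step 4: +4 new -> 30 infected
Step 5: +4 new -> 34 infected
Step 6: +4 new -> 38 infected
Step 7: +2 new -> 40 infected
Step 8: +0 new -> 40 infected

Answer: 8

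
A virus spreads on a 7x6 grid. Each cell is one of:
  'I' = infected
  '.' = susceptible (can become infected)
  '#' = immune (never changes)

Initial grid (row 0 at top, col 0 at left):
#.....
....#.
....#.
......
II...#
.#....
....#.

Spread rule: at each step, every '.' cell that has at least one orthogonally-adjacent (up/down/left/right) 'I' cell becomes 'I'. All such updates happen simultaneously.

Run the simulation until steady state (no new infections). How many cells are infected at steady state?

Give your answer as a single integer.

Answer: 36

Derivation:
Step 0 (initial): 2 infected
Step 1: +4 new -> 6 infected
Step 2: +6 new -> 12 infected
Step 3: +8 new -> 20 infected
Step 4: +6 new -> 26 infected
Step 5: +4 new -> 30 infected
Step 6: +3 new -> 33 infected
Step 7: +2 new -> 35 infected
Step 8: +1 new -> 36 infected
Step 9: +0 new -> 36 infected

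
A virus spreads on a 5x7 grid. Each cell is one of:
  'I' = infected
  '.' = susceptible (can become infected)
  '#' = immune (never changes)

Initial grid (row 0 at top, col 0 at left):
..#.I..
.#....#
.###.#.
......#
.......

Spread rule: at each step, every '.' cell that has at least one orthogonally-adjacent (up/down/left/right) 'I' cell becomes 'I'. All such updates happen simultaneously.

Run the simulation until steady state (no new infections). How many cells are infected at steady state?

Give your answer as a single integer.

Step 0 (initial): 1 infected
Step 1: +3 new -> 4 infected
Step 2: +4 new -> 8 infected
Step 3: +2 new -> 10 infected
Step 4: +3 new -> 13 infected
Step 5: +3 new -> 16 infected
Step 6: +3 new -> 19 infected
Step 7: +2 new -> 21 infected
Step 8: +2 new -> 23 infected
Step 9: +1 new -> 24 infected
Step 10: +1 new -> 25 infected
Step 11: +1 new -> 26 infected
Step 12: +0 new -> 26 infected

Answer: 26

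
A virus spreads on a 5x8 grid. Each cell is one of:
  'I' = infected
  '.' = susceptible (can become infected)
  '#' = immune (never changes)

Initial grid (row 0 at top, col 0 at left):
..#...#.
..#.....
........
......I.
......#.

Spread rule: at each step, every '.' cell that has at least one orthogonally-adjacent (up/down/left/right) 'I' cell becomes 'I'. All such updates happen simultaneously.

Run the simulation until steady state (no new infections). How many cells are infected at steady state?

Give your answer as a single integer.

Answer: 36

Derivation:
Step 0 (initial): 1 infected
Step 1: +3 new -> 4 infected
Step 2: +6 new -> 10 infected
Step 3: +5 new -> 15 infected
Step 4: +6 new -> 21 infected
Step 5: +5 new -> 26 infected
Step 6: +4 new -> 30 infected
Step 7: +3 new -> 33 infected
Step 8: +2 new -> 35 infected
Step 9: +1 new -> 36 infected
Step 10: +0 new -> 36 infected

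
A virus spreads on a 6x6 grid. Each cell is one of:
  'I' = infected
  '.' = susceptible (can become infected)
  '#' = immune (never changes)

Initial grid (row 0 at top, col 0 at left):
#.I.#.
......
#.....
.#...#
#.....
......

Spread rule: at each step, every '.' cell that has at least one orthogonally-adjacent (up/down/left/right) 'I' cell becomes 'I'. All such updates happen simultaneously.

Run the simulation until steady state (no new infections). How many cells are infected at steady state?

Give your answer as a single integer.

Answer: 29

Derivation:
Step 0 (initial): 1 infected
Step 1: +3 new -> 4 infected
Step 2: +3 new -> 7 infected
Step 3: +5 new -> 12 infected
Step 4: +4 new -> 16 infected
Step 5: +6 new -> 22 infected
Step 6: +3 new -> 25 infected
Step 7: +3 new -> 28 infected
Step 8: +1 new -> 29 infected
Step 9: +0 new -> 29 infected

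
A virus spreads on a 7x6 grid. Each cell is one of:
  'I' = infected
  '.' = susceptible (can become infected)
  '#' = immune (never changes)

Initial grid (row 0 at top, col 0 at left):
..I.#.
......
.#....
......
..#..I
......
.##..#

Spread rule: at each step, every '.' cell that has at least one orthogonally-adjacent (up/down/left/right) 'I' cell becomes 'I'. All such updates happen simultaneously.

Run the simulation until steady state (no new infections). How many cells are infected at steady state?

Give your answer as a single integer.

Answer: 36

Derivation:
Step 0 (initial): 2 infected
Step 1: +6 new -> 8 infected
Step 2: +8 new -> 16 infected
Step 3: +9 new -> 25 infected
Step 4: +5 new -> 30 infected
Step 5: +3 new -> 33 infected
Step 6: +2 new -> 35 infected
Step 7: +1 new -> 36 infected
Step 8: +0 new -> 36 infected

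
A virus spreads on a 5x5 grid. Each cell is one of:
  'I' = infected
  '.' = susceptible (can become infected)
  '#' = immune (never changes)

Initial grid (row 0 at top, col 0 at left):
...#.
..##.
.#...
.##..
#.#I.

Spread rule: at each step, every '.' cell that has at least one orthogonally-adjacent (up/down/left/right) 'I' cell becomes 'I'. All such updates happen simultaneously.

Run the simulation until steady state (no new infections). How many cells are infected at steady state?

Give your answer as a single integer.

Answer: 9

Derivation:
Step 0 (initial): 1 infected
Step 1: +2 new -> 3 infected
Step 2: +2 new -> 5 infected
Step 3: +2 new -> 7 infected
Step 4: +1 new -> 8 infected
Step 5: +1 new -> 9 infected
Step 6: +0 new -> 9 infected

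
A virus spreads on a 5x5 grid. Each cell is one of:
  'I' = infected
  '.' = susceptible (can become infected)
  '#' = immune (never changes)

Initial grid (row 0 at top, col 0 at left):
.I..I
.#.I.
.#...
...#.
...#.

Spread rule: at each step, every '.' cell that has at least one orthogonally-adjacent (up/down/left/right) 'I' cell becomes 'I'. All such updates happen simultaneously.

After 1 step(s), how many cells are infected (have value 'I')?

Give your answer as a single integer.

Step 0 (initial): 3 infected
Step 1: +6 new -> 9 infected

Answer: 9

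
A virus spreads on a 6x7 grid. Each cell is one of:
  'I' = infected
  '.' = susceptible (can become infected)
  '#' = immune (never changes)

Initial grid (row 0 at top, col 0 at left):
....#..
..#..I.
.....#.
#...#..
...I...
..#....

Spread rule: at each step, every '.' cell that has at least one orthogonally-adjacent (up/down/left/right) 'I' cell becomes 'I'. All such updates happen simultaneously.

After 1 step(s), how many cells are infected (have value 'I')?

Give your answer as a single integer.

Step 0 (initial): 2 infected
Step 1: +7 new -> 9 infected

Answer: 9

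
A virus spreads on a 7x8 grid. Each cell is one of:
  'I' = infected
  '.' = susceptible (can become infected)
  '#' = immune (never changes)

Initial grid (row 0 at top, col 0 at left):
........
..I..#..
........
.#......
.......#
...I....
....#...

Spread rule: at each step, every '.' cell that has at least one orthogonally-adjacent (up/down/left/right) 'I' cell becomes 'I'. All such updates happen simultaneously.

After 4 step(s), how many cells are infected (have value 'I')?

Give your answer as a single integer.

Answer: 43

Derivation:
Step 0 (initial): 2 infected
Step 1: +8 new -> 10 infected
Step 2: +13 new -> 23 infected
Step 3: +11 new -> 34 infected
Step 4: +9 new -> 43 infected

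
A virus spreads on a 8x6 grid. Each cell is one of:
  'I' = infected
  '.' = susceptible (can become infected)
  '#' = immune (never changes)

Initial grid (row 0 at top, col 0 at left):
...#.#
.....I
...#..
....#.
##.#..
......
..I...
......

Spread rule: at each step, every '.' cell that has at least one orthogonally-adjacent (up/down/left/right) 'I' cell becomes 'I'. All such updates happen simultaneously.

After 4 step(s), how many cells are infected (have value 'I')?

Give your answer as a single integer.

Answer: 35

Derivation:
Step 0 (initial): 2 infected
Step 1: +6 new -> 8 infected
Step 2: +11 new -> 19 infected
Step 3: +8 new -> 27 infected
Step 4: +8 new -> 35 infected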